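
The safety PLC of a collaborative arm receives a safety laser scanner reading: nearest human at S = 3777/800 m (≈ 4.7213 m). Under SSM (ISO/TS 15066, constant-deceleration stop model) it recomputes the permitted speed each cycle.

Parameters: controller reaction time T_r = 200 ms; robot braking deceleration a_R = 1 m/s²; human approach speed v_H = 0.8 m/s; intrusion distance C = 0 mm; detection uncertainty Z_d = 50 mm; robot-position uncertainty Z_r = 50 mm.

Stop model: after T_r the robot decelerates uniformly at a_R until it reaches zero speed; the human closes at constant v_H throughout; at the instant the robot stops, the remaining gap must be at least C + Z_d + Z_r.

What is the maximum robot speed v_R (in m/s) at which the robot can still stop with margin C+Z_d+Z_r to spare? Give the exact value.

v_R_max = 43/20 m/s = 2.1500 m/s

quadratic (1/2)·v² + (1)·v + (-3569/800) = 0
  disc = (1)² − 4·(1/2)·(-3569/800) = 3969/400 ; √disc = 63/20
  v_R = (−(1) + 63/20) / (2·(1/2)) = 43/20 m/s
check:
braking lasts T_s = (43/20)/1 = 2.1500 s
reaction-phase robot travel = 2.1500·0.2000 = 0.4300 m
robot under decel: 2.1500²/(2·1.0000) = 2.3112 m
human closes 0.8000·2.3500 = 1.8800 m
C+Z_d+Z_r = 0.0000+0.0500+0.0500 = 0.1000 m
sum ≈ 0.4300+2.3112+1.8800+0.1000 ≈ 4.7213 m = S ✓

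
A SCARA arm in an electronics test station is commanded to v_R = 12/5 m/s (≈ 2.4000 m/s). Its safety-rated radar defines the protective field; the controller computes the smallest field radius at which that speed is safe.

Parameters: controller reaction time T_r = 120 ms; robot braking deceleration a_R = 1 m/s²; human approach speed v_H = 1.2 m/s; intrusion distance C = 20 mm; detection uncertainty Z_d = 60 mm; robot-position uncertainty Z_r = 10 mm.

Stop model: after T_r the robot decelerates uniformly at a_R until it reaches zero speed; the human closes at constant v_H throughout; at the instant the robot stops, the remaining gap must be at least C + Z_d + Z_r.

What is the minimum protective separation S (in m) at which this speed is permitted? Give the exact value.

T_s = v_R/a_R = (12/5)/1 = 2.4000 s
robot covers v_R·T_r = 2.4000·0.1200 = 0.2880 m before braking
robot covers 2.4000·2.4000 − ½·1.0000·2.4000² = 2.8800 m while stopping
human over T_r+T_s: 1.2000·(0.1200+2.4000) = 3.0240 m
residual clearance needed = 0.0200+0.0600+0.0100 = 0.0900 m
S_min ≈ 0.2880+2.8800+3.0240+0.0900  ⇒  S_min = 3141/500 m

S_min = 3141/500 m = 6.2820 m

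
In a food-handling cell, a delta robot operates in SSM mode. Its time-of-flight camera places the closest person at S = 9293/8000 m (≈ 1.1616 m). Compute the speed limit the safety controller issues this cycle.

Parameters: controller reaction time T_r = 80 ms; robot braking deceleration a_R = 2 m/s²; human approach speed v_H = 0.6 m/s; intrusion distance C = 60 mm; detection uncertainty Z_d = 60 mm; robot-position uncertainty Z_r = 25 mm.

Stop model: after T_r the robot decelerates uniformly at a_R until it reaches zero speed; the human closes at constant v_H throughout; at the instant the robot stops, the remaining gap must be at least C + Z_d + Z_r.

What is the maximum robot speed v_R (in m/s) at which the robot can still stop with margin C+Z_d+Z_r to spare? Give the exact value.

v_R_max = 27/20 m/s = 1.3500 m/s

quadratic (1/4)·v² + (19/50)·v + (-7749/8000) = 0
  disc = (19/50)² − 4·(1/4)·(-7749/8000) = 44521/40000 ; √disc = 211/200
  v_R = (−(19/50) + 211/200) / (2·(1/4)) = 27/20 m/s
check:
stop time T_s = (27/20)/2 = 0.6750 s
robot covers v_R·T_r = 1.3500·0.0800 = 0.1080 m before braking
braking distance = 1.3500²/(2·2.0000) = 0.4556 m
human closes 0.6000·0.7550 = 0.4530 m
residual clearance needed = 0.0600+0.0600+0.0250 = 0.1450 m
sum ≈ 0.1080+0.4556+0.4530+0.1450 ≈ 1.1616 m = S ✓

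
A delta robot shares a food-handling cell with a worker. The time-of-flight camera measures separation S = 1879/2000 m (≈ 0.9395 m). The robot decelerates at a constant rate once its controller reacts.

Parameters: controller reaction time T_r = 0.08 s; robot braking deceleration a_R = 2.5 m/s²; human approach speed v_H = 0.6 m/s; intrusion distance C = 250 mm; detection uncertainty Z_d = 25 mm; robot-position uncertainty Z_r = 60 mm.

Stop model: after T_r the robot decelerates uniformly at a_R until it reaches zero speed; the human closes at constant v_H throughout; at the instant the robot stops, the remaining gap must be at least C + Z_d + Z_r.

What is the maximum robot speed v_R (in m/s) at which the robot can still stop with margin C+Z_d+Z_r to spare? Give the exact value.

collect terms ⇒ (1/5)·v_R² + (8/25)·v_R + (-1113/2000) = 0
  disc = (8/25)² − 4·(1/5)·(-1113/2000) = 1369/2500 ; √disc = 37/50
  v_R = (−(8/25) + 37/50) / (2·(1/5)) = 21/20 m/s
check:
stop time T_s = (21/20)/(5/2) = 0.4200 s
robot in T_r: 1.0500·0.0800 = 0.0840 m
robot covers 1.0500·0.4200 − ½·2.5000·0.4200² = 0.2205 m while stopping
person approaches 0.6000·(0.0800+0.4200) = 0.3000 m
margins: 0.2500+0.0250+0.0600 = 0.3350 m
sum ≈ 0.0840+0.2205+0.3000+0.3350 ≈ 0.9395 m = S ✓

v_R_max = 21/20 m/s = 1.0500 m/s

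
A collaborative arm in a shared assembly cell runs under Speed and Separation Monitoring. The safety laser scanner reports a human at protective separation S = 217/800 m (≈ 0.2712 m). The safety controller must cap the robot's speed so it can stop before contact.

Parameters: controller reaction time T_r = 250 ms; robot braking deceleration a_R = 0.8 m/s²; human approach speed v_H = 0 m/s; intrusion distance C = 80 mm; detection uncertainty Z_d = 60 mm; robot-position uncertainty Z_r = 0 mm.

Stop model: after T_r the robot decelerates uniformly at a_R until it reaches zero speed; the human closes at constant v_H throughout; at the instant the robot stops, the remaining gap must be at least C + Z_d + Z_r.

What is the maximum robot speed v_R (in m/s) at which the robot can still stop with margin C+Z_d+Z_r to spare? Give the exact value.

v_R_max = 3/10 m/s = 0.3000 m/s

quadratic (5/8)·v² + (1/4)·v + (-21/160) = 0
  disc = (1/4)² − 4·(5/8)·(-21/160) = 25/64 ; √disc = 5/8
  v_R = (−(1/4) + 5/8) / (2·(5/8)) = 3/10 m/s
check:
braking lasts T_s = (3/10)/(4/5) = 0.3750 s
reaction-phase robot travel = 0.3000·0.2500 = 0.0750 m
robot covers 0.3000·0.3750 − ½·0.8000·0.3750² = 0.0563 m while stopping
human over T_r+T_s: 0.0000·(0.2500+0.3750) = 0.0000 m
residual clearance needed = 0.0800+0.0600+0.0000 = 0.1400 m
sum ≈ 0.0750+0.0563+0.0000+0.1400 ≈ 0.2712 m = S ✓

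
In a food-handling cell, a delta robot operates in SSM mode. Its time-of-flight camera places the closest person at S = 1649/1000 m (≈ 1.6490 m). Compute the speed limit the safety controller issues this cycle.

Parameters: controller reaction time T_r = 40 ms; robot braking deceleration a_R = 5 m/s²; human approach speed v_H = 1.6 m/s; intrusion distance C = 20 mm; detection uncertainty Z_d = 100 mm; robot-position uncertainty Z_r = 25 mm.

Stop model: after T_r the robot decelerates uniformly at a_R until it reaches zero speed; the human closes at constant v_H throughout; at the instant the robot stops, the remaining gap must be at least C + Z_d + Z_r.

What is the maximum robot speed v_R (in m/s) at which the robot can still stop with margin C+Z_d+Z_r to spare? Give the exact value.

collect terms ⇒ (1/10)·v_R² + (9/25)·v_R + (-36/25) = 0
  disc = (9/25)² − 4·(1/10)·(-36/25) = 441/625 ; √disc = 21/25
  v_R = (−(9/25) + 21/25) / (2·(1/10)) = 12/5 m/s
check:
braking lasts T_s = (12/5)/5 = 0.4800 s
robot in T_r: 2.4000·0.0400 = 0.0960 m
robot under decel: 2.4000²/(2·5.0000) = 0.5760 m
person approaches 1.6000·(0.0400+0.4800) = 0.8320 m
residual clearance needed = 0.0200+0.1000+0.0250 = 0.1450 m
sum ≈ 0.0960+0.5760+0.8320+0.1450 ≈ 1.6490 m = S ✓

v_R_max = 12/5 m/s = 2.4000 m/s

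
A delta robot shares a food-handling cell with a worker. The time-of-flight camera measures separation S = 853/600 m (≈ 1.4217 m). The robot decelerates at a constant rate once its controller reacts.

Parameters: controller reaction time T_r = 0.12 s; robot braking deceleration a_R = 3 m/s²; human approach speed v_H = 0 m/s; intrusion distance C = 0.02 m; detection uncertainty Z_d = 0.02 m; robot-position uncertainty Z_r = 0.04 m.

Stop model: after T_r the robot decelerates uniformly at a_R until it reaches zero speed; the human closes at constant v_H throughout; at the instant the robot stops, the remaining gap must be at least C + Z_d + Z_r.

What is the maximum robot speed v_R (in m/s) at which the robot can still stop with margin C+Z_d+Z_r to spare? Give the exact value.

v_R_max = 5/2 m/s = 2.5000 m/s

quadratic (1/6)·v² + (3/25)·v + (-161/120) = 0
  disc = (3/25)² − 4·(1/6)·(-161/120) = 20449/22500 ; √disc = 143/150
  v_R = (−(3/25) + 143/150) / (2·(1/6)) = 5/2 m/s
check:
stop time T_s = (5/2)/3 = 0.8333 s
robot in T_r: 2.5000·0.1200 = 0.3000 m
robot under decel: 2.5000²/(2·3.0000) = 1.0417 m
human closes 0.0000·0.9533 = 0.0000 m
residual clearance needed = 0.0200+0.0200+0.0400 = 0.0800 m
sum ≈ 0.3000+1.0417+0.0000+0.0800 ≈ 1.4217 m = S ✓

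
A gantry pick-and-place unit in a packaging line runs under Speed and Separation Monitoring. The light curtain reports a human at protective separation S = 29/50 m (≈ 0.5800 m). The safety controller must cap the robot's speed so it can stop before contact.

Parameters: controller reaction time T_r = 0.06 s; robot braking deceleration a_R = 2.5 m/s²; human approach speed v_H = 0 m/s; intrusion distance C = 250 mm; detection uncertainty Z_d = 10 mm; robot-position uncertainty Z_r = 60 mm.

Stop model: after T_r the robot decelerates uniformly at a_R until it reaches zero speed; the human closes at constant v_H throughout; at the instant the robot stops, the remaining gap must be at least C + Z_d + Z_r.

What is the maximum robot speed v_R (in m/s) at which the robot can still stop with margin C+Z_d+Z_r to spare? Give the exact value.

v_R_max = 1 m/s = 1.0000 m/s

quadratic (1/5)·v² + (3/50)·v + (-13/50) = 0
  disc = (3/50)² − 4·(1/5)·(-13/50) = 529/2500 ; √disc = 23/50
  v_R = (−(3/50) + 23/50) / (2·(1/5)) = 1 m/s
check:
stop time T_s = 1/(5/2) = 0.4000 s
robot covers v_R·T_r = 1.0000·0.0600 = 0.0600 m before braking
robot under decel: 1.0000²/(2·2.5000) = 0.2000 m
human closes 0.0000·0.4600 = 0.0000 m
residual clearance needed = 0.2500+0.0100+0.0600 = 0.3200 m
sum ≈ 0.0600+0.2000+0.0000+0.3200 ≈ 0.5800 m = S ✓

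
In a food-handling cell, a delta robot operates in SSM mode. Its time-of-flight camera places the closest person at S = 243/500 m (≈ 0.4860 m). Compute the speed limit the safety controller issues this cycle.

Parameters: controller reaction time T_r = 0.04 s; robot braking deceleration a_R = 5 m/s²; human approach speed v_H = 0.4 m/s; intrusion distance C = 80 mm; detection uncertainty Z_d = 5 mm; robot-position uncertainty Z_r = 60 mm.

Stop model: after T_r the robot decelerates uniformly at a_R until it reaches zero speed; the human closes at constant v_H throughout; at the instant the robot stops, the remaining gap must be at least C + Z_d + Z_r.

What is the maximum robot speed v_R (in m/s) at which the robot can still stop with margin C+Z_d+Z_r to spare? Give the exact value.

v_R_max = 13/10 m/s = 1.3000 m/s

quadratic (1/10)·v² + (3/25)·v + (-13/40) = 0
  disc = (3/25)² − 4·(1/10)·(-13/40) = 361/2500 ; √disc = 19/50
  v_R = (−(3/25) + 19/50) / (2·(1/10)) = 13/10 m/s
check:
braking lasts T_s = (13/10)/5 = 0.2600 s
robot in T_r: 1.3000·0.0400 = 0.0520 m
robot under decel: 1.3000²/(2·5.0000) = 0.1690 m
person approaches 0.4000·(0.0400+0.2600) = 0.1200 m
margins: 0.0800+0.0050+0.0600 = 0.1450 m
sum ≈ 0.0520+0.1690+0.1200+0.1450 ≈ 0.4860 m = S ✓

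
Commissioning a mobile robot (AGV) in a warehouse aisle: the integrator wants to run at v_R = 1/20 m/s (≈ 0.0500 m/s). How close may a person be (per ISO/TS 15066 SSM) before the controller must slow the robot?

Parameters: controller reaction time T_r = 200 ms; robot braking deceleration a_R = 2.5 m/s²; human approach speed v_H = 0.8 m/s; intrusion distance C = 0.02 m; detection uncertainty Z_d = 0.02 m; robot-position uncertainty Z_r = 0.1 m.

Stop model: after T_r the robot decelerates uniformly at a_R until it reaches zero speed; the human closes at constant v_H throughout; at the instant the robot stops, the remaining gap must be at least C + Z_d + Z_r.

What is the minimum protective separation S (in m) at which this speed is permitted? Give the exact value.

braking lasts T_s = (1/20)/(5/2) = 0.0200 s
reaction-phase robot travel = 0.0500·0.2000 = 0.0100 m
robot under decel: 0.0500²/(2·2.5000) = 0.0005 m
human over T_r+T_s: 0.8000·(0.2000+0.0200) = 0.1760 m
C+Z_d+Z_r = 0.0200+0.0200+0.1000 = 0.1400 m
S_min ≈ 0.0100+0.0005+0.1760+0.1400  ⇒  S_min = 653/2000 m

S_min = 653/2000 m = 0.3265 m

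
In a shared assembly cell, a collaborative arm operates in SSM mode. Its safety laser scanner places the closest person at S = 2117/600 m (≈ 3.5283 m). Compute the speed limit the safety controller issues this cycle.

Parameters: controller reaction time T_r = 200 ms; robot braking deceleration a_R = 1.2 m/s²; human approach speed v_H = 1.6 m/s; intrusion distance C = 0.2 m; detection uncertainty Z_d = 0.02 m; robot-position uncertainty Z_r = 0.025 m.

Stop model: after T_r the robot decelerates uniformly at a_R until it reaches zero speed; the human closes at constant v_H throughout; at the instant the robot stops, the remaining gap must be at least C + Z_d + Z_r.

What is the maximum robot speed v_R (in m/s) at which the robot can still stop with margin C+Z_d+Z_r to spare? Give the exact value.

v_R_max = 7/5 m/s = 1.4000 m/s

at the boundary: (5/12)·v² + (23/15)·v + (-889/300) = 0
  disc = (23/15)² − 4·(5/12)·(-889/300) = 729/100 ; √disc = 27/10
  v_R = (−(23/15) + 27/10) / (2·(5/12)) = 7/5 m/s
check:
T_s = v_R/a_R = (7/5)/(6/5) = 1.1667 s
robot in T_r: 1.4000·0.2000 = 0.2800 m
robot under decel: 1.4000²/(2·1.2000) = 0.8167 m
person approaches 1.6000·(0.2000+1.1667) = 2.1867 m
C+Z_d+Z_r = 0.2000+0.0200+0.0250 = 0.2450 m
sum ≈ 0.2800+0.8167+2.1867+0.2450 ≈ 3.5283 m = S ✓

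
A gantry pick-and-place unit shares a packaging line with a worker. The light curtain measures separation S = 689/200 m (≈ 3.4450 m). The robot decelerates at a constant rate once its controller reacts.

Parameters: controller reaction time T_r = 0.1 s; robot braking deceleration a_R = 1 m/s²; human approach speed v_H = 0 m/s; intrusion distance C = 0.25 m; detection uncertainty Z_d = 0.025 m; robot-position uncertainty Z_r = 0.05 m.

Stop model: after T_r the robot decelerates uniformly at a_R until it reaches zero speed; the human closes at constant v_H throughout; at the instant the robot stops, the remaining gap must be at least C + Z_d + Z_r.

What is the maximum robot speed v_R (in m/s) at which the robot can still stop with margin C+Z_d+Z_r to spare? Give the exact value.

at the boundary: (1/2)·v² + (1/10)·v + (-78/25) = 0
  disc = (1/10)² − 4·(1/2)·(-78/25) = 25/4 ; √disc = 5/2
  v_R = (−(1/10) + 5/2) / (2·(1/2)) = 12/5 m/s
check:
stop time T_s = (12/5)/1 = 2.4000 s
reaction-phase robot travel = 2.4000·0.1000 = 0.2400 m
robot covers 2.4000·2.4000 − ½·1.0000·2.4000² = 2.8800 m while stopping
human over T_r+T_s: 0.0000·(0.1000+2.4000) = 0.0000 m
margins: 0.2500+0.0250+0.0500 = 0.3250 m
sum ≈ 0.2400+2.8800+0.0000+0.3250 ≈ 3.4450 m = S ✓

v_R_max = 12/5 m/s = 2.4000 m/s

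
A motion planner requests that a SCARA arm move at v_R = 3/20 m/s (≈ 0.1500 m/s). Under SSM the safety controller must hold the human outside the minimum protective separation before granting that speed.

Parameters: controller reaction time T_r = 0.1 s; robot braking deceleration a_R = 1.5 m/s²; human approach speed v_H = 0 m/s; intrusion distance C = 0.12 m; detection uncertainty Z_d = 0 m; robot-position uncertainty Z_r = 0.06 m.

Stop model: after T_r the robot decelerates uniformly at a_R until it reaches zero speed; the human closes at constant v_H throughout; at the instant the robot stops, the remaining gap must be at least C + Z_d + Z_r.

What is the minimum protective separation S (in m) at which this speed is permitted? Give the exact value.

S_min = 81/400 m = 0.2025 m

stop time T_s = (3/20)/(3/2) = 0.1000 s
robot covers v_R·T_r = 0.1500·0.1000 = 0.0150 m before braking
robot covers 0.1500·0.1000 − ½·1.5000·0.1000² = 0.0075 m while stopping
human closes 0.0000·0.2000 = 0.0000 m
C+Z_d+Z_r = 0.1200+0.0000+0.0600 = 0.1800 m
S_min ≈ 0.0150+0.0075+0.0000+0.1800  ⇒  S_min = 81/400 m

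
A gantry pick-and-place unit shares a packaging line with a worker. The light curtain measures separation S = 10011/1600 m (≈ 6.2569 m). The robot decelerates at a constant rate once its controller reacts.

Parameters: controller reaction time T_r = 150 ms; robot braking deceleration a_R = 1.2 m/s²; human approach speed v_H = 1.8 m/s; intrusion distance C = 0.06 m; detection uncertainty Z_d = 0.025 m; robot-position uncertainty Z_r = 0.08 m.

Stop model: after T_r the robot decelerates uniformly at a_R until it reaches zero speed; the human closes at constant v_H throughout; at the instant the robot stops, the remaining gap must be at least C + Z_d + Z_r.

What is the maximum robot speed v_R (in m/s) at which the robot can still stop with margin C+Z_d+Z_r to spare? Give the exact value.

quadratic (5/12)·v² + (33/20)·v + (-1863/320) = 0
  disc = (33/20)² − 4·(5/12)·(-1863/320) = 19881/1600 ; √disc = 141/40
  v_R = (−(33/20) + 141/40) / (2·(5/12)) = 9/4 m/s
check:
T_s = v_R/a_R = (9/4)/(6/5) = 1.8750 s
reaction-phase robot travel = 2.2500·0.1500 = 0.3375 m
robot covers 2.2500·1.8750 − ½·1.2000·1.8750² = 2.1094 m while stopping
human over T_r+T_s: 1.8000·(0.1500+1.8750) = 3.6450 m
C+Z_d+Z_r = 0.0600+0.0250+0.0800 = 0.1650 m
sum ≈ 0.3375+2.1094+3.6450+0.1650 ≈ 6.2569 m = S ✓

v_R_max = 9/4 m/s = 2.2500 m/s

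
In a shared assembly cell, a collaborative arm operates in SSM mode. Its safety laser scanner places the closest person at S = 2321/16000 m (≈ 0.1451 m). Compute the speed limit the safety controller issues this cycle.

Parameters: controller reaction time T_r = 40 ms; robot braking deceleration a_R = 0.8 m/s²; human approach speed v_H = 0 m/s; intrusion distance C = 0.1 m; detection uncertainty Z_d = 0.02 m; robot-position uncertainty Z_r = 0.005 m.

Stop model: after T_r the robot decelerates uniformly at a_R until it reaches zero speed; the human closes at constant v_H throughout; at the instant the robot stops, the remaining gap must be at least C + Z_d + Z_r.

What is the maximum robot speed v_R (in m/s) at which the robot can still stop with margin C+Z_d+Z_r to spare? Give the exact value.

v_R_max = 3/20 m/s = 0.1500 m/s

collect terms ⇒ (5/8)·v_R² + (1/25)·v_R + (-321/16000) = 0
  disc = (1/25)² − 4·(5/8)·(-321/16000) = 8281/160000 ; √disc = 91/400
  v_R = (−(1/25) + 91/400) / (2·(5/8)) = 3/20 m/s
check:
T_s = v_R/a_R = (3/20)/(4/5) = 0.1875 s
robot in T_r: 0.1500·0.0400 = 0.0060 m
robot covers 0.1500·0.1875 − ½·0.8000·0.1875² = 0.0141 m while stopping
human over T_r+T_s: 0.0000·(0.0400+0.1875) = 0.0000 m
C+Z_d+Z_r = 0.1000+0.0200+0.0050 = 0.1250 m
sum ≈ 0.0060+0.0141+0.0000+0.1250 ≈ 0.1451 m = S ✓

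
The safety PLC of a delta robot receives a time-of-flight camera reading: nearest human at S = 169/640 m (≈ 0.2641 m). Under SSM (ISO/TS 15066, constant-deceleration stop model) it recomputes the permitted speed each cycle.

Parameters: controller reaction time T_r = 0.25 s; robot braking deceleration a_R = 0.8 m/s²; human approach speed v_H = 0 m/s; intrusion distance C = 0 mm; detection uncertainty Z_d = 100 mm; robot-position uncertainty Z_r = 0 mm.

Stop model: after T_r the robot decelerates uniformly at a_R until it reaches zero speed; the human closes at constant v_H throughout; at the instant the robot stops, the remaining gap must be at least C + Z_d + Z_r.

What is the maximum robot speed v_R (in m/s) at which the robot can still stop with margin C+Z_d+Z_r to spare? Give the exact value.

v_R_max = 7/20 m/s = 0.3500 m/s

collect terms ⇒ (5/8)·v_R² + (1/4)·v_R + (-21/128) = 0
  disc = (1/4)² − 4·(5/8)·(-21/128) = 121/256 ; √disc = 11/16
  v_R = (−(1/4) + 11/16) / (2·(5/8)) = 7/20 m/s
check:
stop time T_s = (7/20)/(4/5) = 0.4375 s
robot covers v_R·T_r = 0.3500·0.2500 = 0.0875 m before braking
robot covers 0.3500·0.4375 − ½·0.8000·0.4375² = 0.0766 m while stopping
person approaches 0.0000·(0.2500+0.4375) = 0.0000 m
margins: 0.0000+0.1000+0.0000 = 0.1000 m
sum ≈ 0.0875+0.0766+0.0000+0.1000 ≈ 0.2641 m = S ✓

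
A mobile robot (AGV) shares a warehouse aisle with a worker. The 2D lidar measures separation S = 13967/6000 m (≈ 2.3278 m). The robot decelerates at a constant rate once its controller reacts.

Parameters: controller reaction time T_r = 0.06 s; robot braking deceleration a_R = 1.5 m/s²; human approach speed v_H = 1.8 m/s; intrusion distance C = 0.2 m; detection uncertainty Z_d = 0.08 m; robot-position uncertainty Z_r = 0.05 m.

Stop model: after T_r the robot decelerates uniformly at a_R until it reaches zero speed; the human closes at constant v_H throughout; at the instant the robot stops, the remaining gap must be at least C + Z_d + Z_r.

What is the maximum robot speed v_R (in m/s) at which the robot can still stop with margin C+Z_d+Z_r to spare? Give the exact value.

collect terms ⇒ (1/3)·v_R² + (63/50)·v_R + (-11339/6000) = 0
  disc = (63/50)² − 4·(1/3)·(-11339/6000) = 23104/5625 ; √disc = 152/75
  v_R = (−(63/50) + 152/75) / (2·(1/3)) = 23/20 m/s
check:
stop time T_s = (23/20)/(3/2) = 0.7667 s
robot in T_r: 1.1500·0.0600 = 0.0690 m
braking distance = 1.1500²/(2·1.5000) = 0.4408 m
person approaches 1.8000·(0.0600+0.7667) = 1.4880 m
residual clearance needed = 0.2000+0.0800+0.0500 = 0.3300 m
sum ≈ 0.0690+0.4408+1.4880+0.3300 ≈ 2.3278 m = S ✓

v_R_max = 23/20 m/s = 1.1500 m/s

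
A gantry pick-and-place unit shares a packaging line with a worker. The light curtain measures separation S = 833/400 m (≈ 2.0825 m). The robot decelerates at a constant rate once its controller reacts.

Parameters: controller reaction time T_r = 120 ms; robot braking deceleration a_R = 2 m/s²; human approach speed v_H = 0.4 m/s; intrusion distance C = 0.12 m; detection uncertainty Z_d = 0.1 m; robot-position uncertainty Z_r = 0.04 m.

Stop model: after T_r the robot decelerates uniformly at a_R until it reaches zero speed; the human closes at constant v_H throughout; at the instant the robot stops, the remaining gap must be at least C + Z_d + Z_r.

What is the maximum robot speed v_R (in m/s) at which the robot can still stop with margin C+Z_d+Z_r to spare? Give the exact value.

at the boundary: (1/4)·v² + (8/25)·v + (-3549/2000) = 0
  disc = (8/25)² − 4·(1/4)·(-3549/2000) = 18769/10000 ; √disc = 137/100
  v_R = (−(8/25) + 137/100) / (2·(1/4)) = 21/10 m/s
check:
stop time T_s = (21/10)/2 = 1.0500 s
robot in T_r: 2.1000·0.1200 = 0.2520 m
braking distance = 2.1000²/(2·2.0000) = 1.1025 m
human closes 0.4000·1.1700 = 0.4680 m
C+Z_d+Z_r = 0.1200+0.1000+0.0400 = 0.2600 m
sum ≈ 0.2520+1.1025+0.4680+0.2600 ≈ 2.0825 m = S ✓

v_R_max = 21/10 m/s = 2.1000 m/s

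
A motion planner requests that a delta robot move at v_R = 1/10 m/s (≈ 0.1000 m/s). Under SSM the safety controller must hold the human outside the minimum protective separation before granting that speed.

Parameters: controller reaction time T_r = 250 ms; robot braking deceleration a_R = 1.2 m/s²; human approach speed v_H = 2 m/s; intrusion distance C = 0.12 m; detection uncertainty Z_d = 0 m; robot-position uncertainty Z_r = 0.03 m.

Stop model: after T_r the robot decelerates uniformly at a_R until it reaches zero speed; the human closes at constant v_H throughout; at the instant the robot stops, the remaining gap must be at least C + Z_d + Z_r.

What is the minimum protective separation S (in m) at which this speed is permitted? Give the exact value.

T_s = v_R/a_R = (1/10)/(6/5) = 0.0833 s
reaction-phase robot travel = 0.1000·0.2500 = 0.0250 m
robot under decel: 0.1000²/(2·1.2000) = 0.0042 m
person approaches 2.0000·(0.2500+0.0833) = 0.6667 m
residual clearance needed = 0.1200+0.0000+0.0300 = 0.1500 m
S_min ≈ 0.0250+0.0042+0.6667+0.1500  ⇒  S_min = 203/240 m

S_min = 203/240 m = 0.8458 m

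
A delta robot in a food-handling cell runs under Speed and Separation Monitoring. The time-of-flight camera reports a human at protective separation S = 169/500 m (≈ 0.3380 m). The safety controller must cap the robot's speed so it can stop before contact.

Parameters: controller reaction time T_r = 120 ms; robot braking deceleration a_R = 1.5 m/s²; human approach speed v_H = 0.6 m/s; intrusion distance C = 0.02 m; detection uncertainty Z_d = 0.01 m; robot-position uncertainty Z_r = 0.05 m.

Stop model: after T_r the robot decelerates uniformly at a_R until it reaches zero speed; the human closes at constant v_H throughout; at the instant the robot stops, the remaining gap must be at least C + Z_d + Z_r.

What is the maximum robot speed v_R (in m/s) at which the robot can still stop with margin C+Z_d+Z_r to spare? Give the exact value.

collect terms ⇒ (1/3)·v_R² + (13/25)·v_R + (-93/500) = 0
  disc = (13/25)² − 4·(1/3)·(-93/500) = 324/625 ; √disc = 18/25
  v_R = (−(13/25) + 18/25) / (2·(1/3)) = 3/10 m/s
check:
T_s = v_R/a_R = (3/10)/(3/2) = 0.2000 s
robot in T_r: 0.3000·0.1200 = 0.0360 m
robot under decel: 0.3000²/(2·1.5000) = 0.0300 m
human over T_r+T_s: 0.6000·(0.1200+0.2000) = 0.1920 m
margins: 0.0200+0.0100+0.0500 = 0.0800 m
sum ≈ 0.0360+0.0300+0.1920+0.0800 ≈ 0.3380 m = S ✓

v_R_max = 3/10 m/s = 0.3000 m/s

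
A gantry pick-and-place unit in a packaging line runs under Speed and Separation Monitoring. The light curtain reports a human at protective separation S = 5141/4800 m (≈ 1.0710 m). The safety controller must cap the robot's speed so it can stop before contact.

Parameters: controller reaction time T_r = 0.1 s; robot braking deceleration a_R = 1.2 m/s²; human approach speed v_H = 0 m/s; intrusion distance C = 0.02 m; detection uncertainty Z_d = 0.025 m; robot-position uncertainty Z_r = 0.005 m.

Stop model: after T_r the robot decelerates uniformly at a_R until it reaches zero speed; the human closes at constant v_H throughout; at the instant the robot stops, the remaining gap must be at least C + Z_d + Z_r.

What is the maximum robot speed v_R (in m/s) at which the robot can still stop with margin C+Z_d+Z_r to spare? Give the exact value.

quadratic (5/12)·v² + (1/10)·v + (-4901/4800) = 0
  disc = (1/10)² − 4·(5/12)·(-4901/4800) = 24649/14400 ; √disc = 157/120
  v_R = (−(1/10) + 157/120) / (2·(5/12)) = 29/20 m/s
check:
T_s = v_R/a_R = (29/20)/(6/5) = 1.2083 s
reaction-phase robot travel = 1.4500·0.1000 = 0.1450 m
braking distance = 1.4500²/(2·1.2000) = 0.8760 m
human closes 0.0000·1.3083 = 0.0000 m
margins: 0.0200+0.0250+0.0050 = 0.0500 m
sum ≈ 0.1450+0.8760+0.0000+0.0500 ≈ 1.0710 m = S ✓

v_R_max = 29/20 m/s = 1.4500 m/s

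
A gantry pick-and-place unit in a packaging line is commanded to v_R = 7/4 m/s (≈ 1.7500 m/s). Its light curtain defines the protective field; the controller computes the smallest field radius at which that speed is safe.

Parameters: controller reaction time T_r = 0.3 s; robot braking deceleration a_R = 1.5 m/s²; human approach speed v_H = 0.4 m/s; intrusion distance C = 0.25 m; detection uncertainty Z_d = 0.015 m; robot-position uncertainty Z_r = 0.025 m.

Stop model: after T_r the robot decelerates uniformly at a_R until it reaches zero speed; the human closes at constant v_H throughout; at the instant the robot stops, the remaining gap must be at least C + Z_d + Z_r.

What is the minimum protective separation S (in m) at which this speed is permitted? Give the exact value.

stop time T_s = (7/4)/(3/2) = 1.1667 s
robot in T_r: 1.7500·0.3000 = 0.5250 m
robot covers 1.7500·1.1667 − ½·1.5000·1.1667² = 1.0208 m while stopping
human closes 0.4000·1.4667 = 0.5867 m
margins: 0.2500+0.0150+0.0250 = 0.2900 m
S_min ≈ 0.5250+1.0208+0.5867+0.2900  ⇒  S_min = 969/400 m

S_min = 969/400 m = 2.4225 m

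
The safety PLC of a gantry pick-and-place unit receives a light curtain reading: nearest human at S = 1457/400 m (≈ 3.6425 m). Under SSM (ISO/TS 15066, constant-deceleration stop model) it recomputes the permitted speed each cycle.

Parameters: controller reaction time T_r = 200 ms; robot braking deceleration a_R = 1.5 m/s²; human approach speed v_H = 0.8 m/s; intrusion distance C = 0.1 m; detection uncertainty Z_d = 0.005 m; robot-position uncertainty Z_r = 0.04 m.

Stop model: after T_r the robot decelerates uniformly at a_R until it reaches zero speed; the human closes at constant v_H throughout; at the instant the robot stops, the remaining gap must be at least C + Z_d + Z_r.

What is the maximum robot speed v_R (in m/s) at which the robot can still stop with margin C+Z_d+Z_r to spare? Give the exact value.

v_R_max = 9/4 m/s = 2.2500 m/s

quadratic (1/3)·v² + (11/15)·v + (-267/80) = 0
  disc = (11/15)² − 4·(1/3)·(-267/80) = 4489/900 ; √disc = 67/30
  v_R = (−(11/15) + 67/30) / (2·(1/3)) = 9/4 m/s
check:
stop time T_s = (9/4)/(3/2) = 1.5000 s
reaction-phase robot travel = 2.2500·0.2000 = 0.4500 m
braking distance = 2.2500²/(2·1.5000) = 1.6875 m
person approaches 0.8000·(0.2000+1.5000) = 1.3600 m
margins: 0.1000+0.0050+0.0400 = 0.1450 m
sum ≈ 0.4500+1.6875+1.3600+0.1450 ≈ 3.6425 m = S ✓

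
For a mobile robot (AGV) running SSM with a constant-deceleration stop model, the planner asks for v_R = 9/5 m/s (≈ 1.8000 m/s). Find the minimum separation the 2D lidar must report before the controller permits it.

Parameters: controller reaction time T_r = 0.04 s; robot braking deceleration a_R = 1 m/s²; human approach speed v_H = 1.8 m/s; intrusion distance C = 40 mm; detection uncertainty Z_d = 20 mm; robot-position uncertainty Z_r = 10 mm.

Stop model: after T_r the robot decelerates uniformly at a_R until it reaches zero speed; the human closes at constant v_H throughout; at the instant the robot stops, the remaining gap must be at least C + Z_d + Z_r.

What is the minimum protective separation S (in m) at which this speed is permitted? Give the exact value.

S_min = 2537/500 m = 5.0740 m

stop time T_s = (9/5)/1 = 1.8000 s
robot in T_r: 1.8000·0.0400 = 0.0720 m
braking distance = 1.8000²/(2·1.0000) = 1.6200 m
person approaches 1.8000·(0.0400+1.8000) = 3.3120 m
margins: 0.0400+0.0200+0.0100 = 0.0700 m
S_min ≈ 0.0720+1.6200+3.3120+0.0700  ⇒  S_min = 2537/500 m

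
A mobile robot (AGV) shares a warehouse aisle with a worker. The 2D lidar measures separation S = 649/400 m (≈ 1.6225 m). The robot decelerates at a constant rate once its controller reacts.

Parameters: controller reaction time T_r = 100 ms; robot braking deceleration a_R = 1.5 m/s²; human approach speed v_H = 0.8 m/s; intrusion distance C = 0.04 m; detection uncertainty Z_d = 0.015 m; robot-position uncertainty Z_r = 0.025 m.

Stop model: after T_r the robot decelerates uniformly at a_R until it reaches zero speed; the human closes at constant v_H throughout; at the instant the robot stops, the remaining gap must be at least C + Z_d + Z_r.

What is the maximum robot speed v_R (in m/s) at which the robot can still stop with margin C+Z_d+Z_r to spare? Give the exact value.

collect terms ⇒ (1/3)·v_R² + (19/30)·v_R + (-117/80) = 0
  disc = (19/30)² − 4·(1/3)·(-117/80) = 529/225 ; √disc = 23/15
  v_R = (−(19/30) + 23/15) / (2·(1/3)) = 27/20 m/s
check:
braking lasts T_s = (27/20)/(3/2) = 0.9000 s
reaction-phase robot travel = 1.3500·0.1000 = 0.1350 m
robot covers 1.3500·0.9000 − ½·1.5000·0.9000² = 0.6075 m while stopping
human over T_r+T_s: 0.8000·(0.1000+0.9000) = 0.8000 m
C+Z_d+Z_r = 0.0400+0.0150+0.0250 = 0.0800 m
sum ≈ 0.1350+0.6075+0.8000+0.0800 ≈ 1.6225 m = S ✓

v_R_max = 27/20 m/s = 1.3500 m/s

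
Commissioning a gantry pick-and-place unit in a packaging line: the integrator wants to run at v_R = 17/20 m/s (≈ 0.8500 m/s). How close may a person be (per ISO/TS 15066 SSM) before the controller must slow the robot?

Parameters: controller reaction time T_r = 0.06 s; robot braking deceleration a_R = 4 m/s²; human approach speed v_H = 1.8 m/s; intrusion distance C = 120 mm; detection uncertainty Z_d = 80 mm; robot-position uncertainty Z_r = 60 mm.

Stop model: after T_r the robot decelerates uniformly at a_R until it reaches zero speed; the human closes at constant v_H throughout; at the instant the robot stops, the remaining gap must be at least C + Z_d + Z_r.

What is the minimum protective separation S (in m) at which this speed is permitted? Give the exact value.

stop time T_s = (17/20)/4 = 0.2125 s
robot covers v_R·T_r = 0.8500·0.0600 = 0.0510 m before braking
braking distance = 0.8500²/(2·4.0000) = 0.0903 m
human closes 1.8000·0.2725 = 0.4905 m
residual clearance needed = 0.1200+0.0800+0.0600 = 0.2600 m
S_min ≈ 0.0510+0.0903+0.4905+0.2600  ⇒  S_min = 14269/16000 m

S_min = 14269/16000 m = 0.8918 m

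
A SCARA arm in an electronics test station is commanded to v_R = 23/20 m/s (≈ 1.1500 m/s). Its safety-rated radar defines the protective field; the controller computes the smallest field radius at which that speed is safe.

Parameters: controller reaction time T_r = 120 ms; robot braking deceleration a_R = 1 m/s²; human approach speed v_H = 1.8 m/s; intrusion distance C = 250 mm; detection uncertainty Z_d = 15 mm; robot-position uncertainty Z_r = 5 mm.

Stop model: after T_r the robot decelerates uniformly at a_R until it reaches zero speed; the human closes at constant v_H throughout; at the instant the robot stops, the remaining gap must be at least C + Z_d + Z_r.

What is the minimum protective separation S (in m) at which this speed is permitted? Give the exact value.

T_s = v_R/a_R = (23/20)/1 = 1.1500 s
robot in T_r: 1.1500·0.1200 = 0.1380 m
braking distance = 1.1500²/(2·1.0000) = 0.6613 m
person approaches 1.8000·(0.1200+1.1500) = 2.2860 m
C+Z_d+Z_r = 0.2500+0.0150+0.0050 = 0.2700 m
S_min ≈ 0.1380+0.6613+2.2860+0.2700  ⇒  S_min = 13421/4000 m

S_min = 13421/4000 m = 3.3552 m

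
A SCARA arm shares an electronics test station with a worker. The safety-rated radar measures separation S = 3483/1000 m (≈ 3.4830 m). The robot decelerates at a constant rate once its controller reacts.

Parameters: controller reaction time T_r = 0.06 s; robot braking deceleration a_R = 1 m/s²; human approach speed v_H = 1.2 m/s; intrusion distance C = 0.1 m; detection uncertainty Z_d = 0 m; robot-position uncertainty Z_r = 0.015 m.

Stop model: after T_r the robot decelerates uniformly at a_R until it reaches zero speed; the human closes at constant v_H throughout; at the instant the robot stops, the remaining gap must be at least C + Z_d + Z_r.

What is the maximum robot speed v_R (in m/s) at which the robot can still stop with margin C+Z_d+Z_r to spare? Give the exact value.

v_R_max = 8/5 m/s = 1.6000 m/s

at the boundary: (1/2)·v² + (63/50)·v + (-412/125) = 0
  disc = (63/50)² − 4·(1/2)·(-412/125) = 20449/2500 ; √disc = 143/50
  v_R = (−(63/50) + 143/50) / (2·(1/2)) = 8/5 m/s
check:
braking lasts T_s = (8/5)/1 = 1.6000 s
robot in T_r: 1.6000·0.0600 = 0.0960 m
braking distance = 1.6000²/(2·1.0000) = 1.2800 m
human over T_r+T_s: 1.2000·(0.0600+1.6000) = 1.9920 m
C+Z_d+Z_r = 0.1000+0.0000+0.0150 = 0.1150 m
sum ≈ 0.0960+1.2800+1.9920+0.1150 ≈ 3.4830 m = S ✓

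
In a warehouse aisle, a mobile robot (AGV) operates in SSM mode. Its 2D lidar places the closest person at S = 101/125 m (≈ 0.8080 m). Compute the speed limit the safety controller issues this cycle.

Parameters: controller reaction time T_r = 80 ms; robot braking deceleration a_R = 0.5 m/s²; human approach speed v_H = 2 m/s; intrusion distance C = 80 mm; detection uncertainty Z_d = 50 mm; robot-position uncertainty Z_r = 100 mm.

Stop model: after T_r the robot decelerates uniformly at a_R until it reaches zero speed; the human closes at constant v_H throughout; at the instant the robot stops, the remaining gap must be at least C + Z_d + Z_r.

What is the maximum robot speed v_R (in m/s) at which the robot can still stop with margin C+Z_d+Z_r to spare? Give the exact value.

v_R_max = 1/10 m/s = 0.1000 m/s

collect terms ⇒ (1)·v_R² + (102/25)·v_R + (-209/500) = 0
  disc = (102/25)² − 4·(1)·(-209/500) = 11449/625 ; √disc = 107/25
  v_R = (−(102/25) + 107/25) / (2·(1)) = 1/10 m/s
check:
T_s = v_R/a_R = (1/10)/(1/2) = 0.2000 s
reaction-phase robot travel = 0.1000·0.0800 = 0.0080 m
braking distance = 0.1000²/(2·0.5000) = 0.0100 m
person approaches 2.0000·(0.0800+0.2000) = 0.5600 m
margins: 0.0800+0.0500+0.1000 = 0.2300 m
sum ≈ 0.0080+0.0100+0.5600+0.2300 ≈ 0.8080 m = S ✓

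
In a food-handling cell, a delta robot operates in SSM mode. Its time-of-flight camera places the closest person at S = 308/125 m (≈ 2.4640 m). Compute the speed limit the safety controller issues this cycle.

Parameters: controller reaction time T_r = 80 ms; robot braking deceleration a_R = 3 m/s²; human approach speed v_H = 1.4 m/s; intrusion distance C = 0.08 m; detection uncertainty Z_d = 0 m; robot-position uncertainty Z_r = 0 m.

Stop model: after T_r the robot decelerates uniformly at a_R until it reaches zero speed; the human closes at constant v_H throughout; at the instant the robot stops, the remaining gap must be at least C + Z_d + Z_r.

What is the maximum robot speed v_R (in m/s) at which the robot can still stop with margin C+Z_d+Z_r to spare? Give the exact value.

collect terms ⇒ (1/6)·v_R² + (41/75)·v_R + (-284/125) = 0
  disc = (41/75)² − 4·(1/6)·(-284/125) = 10201/5625 ; √disc = 101/75
  v_R = (−(41/75) + 101/75) / (2·(1/6)) = 12/5 m/s
check:
braking lasts T_s = (12/5)/3 = 0.8000 s
robot in T_r: 2.4000·0.0800 = 0.1920 m
braking distance = 2.4000²/(2·3.0000) = 0.9600 m
person approaches 1.4000·(0.0800+0.8000) = 1.2320 m
residual clearance needed = 0.0800+0.0000+0.0000 = 0.0800 m
sum ≈ 0.1920+0.9600+1.2320+0.0800 ≈ 2.4640 m = S ✓

v_R_max = 12/5 m/s = 2.4000 m/s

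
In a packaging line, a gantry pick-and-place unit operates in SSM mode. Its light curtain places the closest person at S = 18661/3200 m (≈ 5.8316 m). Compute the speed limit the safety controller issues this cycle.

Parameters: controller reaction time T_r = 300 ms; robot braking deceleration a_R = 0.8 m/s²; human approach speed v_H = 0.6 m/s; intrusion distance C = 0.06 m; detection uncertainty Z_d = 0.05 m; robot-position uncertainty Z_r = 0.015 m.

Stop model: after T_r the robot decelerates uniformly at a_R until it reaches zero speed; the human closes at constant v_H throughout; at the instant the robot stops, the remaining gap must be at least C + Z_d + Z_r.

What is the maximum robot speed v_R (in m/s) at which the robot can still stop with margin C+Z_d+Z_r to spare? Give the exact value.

quadratic (5/8)·v² + (21/20)·v + (-3537/640) = 0
  disc = (21/20)² − 4·(5/8)·(-3537/640) = 95481/6400 ; √disc = 309/80
  v_R = (−(21/20) + 309/80) / (2·(5/8)) = 9/4 m/s
check:
stop time T_s = (9/4)/(4/5) = 2.8125 s
reaction-phase robot travel = 2.2500·0.3000 = 0.6750 m
robot under decel: 2.2500²/(2·0.8000) = 3.1641 m
human over T_r+T_s: 0.6000·(0.3000+2.8125) = 1.8675 m
C+Z_d+Z_r = 0.0600+0.0500+0.0150 = 0.1250 m
sum ≈ 0.6750+3.1641+1.8675+0.1250 ≈ 5.8316 m = S ✓

v_R_max = 9/4 m/s = 2.2500 m/s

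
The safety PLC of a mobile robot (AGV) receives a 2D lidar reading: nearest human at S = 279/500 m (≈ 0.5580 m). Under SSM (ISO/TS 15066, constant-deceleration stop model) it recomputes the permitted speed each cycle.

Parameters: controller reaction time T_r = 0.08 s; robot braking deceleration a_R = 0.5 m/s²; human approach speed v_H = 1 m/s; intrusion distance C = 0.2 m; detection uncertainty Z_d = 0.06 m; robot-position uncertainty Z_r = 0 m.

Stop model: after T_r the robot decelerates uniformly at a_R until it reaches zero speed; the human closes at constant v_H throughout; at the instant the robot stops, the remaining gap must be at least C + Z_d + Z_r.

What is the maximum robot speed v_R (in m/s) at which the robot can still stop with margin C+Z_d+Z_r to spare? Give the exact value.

quadratic (1)·v² + (52/25)·v + (-109/500) = 0
  disc = (52/25)² − 4·(1)·(-109/500) = 3249/625 ; √disc = 57/25
  v_R = (−(52/25) + 57/25) / (2·(1)) = 1/10 m/s
check:
T_s = v_R/a_R = (1/10)/(1/2) = 0.2000 s
reaction-phase robot travel = 0.1000·0.0800 = 0.0080 m
robot under decel: 0.1000²/(2·0.5000) = 0.0100 m
person approaches 1.0000·(0.0800+0.2000) = 0.2800 m
residual clearance needed = 0.2000+0.0600+0.0000 = 0.2600 m
sum ≈ 0.0080+0.0100+0.2800+0.2600 ≈ 0.5580 m = S ✓

v_R_max = 1/10 m/s = 0.1000 m/s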